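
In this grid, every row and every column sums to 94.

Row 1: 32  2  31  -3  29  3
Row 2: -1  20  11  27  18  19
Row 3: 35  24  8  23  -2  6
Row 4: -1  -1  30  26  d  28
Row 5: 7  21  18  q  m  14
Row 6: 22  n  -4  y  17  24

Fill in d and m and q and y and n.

Row 4 has -1 − 1 + 30 + 26 + 28 = 82; the blank must be 94 − 82 = 12.
Column 5 has 29 + 18 − 2 + 12 + 17 = 74; the blank must be 94 − 74 = 20.
Row 5 has 7 + 21 + 18 + 20 + 14 = 80; the blank must be 94 − 80 = 14.
Column 2 has 2 + 20 + 24 − 1 + 21 = 66; the blank must be 94 − 66 = 28.
Row 6 has 22 + 28 − 4 + 17 + 24 = 87; the blank must be 94 − 87 = 7.

d = 12, m = 20, q = 14, y = 7, n = 28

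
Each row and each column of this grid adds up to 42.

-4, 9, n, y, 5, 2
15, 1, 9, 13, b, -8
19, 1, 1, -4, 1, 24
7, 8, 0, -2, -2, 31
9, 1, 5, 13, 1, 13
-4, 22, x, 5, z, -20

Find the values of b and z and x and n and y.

Column 4: 13 − 4 − 2 + 13 + 5 = 25, so its missing entry is 42 − 25 = 17.
Row 2: 15 + 1 + 9 + 13 − 8 = 30, so its missing entry is 42 − 30 = 12.
Column 5: 5 + 12 + 1 − 2 + 1 = 17, so its missing entry is 42 − 17 = 25.
Row 1: -4 + 9 + 17 + 5 + 2 = 29, so its missing entry is 42 − 29 = 13.
Row 6: -4 + 22 + 5 + 25 − 20 = 28, so its missing entry is 42 − 28 = 14.

b = 12, z = 25, x = 14, n = 13, y = 17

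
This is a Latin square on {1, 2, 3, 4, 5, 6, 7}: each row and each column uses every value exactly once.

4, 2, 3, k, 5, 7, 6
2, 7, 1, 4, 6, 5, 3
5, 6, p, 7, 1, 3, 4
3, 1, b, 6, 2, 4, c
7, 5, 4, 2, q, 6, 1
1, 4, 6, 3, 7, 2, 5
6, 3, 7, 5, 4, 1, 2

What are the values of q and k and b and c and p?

Cell (5,5): row 5 already has {1, 2, 4, 5, 6, 7} → 3.
For row 3, column 3: row 3 already has {1, 3, 4, 5, 6, 7}; that leaves 2.
At (row 1, col 4): row 1 already has {2, 3, 4, 5, 6, 7}, so the value is 1.
Cell (4,7): column 7 already has {1, 2, 3, 4, 5, 6} → 7.
Cell (4,3): row 4 already has {1, 2, 3, 4, 6, 7} → 5.

q = 3, k = 1, b = 5, c = 7, p = 2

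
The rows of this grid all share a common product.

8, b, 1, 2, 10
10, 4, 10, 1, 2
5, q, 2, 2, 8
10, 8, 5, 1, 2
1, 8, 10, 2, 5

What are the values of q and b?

q = 5, b = 5

Rows 4 and 5 each multiply to 800, so every row has product 800.
Row 3: 5×2×2×8 = 160, so the missing entry is 800 ÷ 160 = 5.
Row 1: 8×1×2×10 = 160, so the missing entry is 800 ÷ 160 = 5.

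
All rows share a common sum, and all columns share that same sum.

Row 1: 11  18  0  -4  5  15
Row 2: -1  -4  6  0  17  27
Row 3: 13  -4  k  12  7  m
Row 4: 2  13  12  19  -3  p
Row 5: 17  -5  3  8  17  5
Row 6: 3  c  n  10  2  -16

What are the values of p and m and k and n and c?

Rows 1 and 2 both sum to 45, so that's the common total.
Column 2: 18 − 4 − 4 + 13 − 5 = 18, so its missing entry is 45 − 18 = 27.
Row 4: 2 + 13 + 12 + 19 − 3 = 43, so its missing entry is 45 − 43 = 2.
Column 6: 15 + 27 + 2 + 5 − 16 = 33, so its missing entry is 45 − 33 = 12.
Row 3: 13 − 4 + 12 + 7 + 12 = 40, so its missing entry is 45 − 40 = 5.
Row 6: 3 + 27 + 10 + 2 − 16 = 26, so its missing entry is 45 − 26 = 19.

p = 2, m = 12, k = 5, n = 19, c = 27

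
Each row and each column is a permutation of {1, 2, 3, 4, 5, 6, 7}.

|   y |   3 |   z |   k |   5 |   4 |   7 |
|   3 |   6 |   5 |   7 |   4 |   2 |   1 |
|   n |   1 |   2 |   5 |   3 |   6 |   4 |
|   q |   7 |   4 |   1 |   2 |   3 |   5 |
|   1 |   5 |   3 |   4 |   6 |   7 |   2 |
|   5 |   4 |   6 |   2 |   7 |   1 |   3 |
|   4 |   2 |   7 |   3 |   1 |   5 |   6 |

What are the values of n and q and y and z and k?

n = 7, q = 6, y = 2, z = 1, k = 6

At (row 1, col 4): column 4 already has {1, 2, 3, 4, 5, 7}, so the value is 6.
Cell (3,1): row 3 already has {1, 2, 3, 4, 5, 6} → 7.
At (row 4, col 1): row 4 already has {1, 2, 3, 4, 5, 7}, so the value is 6.
For row 1, column 1: column 1 already has {1, 3, 4, 5, 6, 7}; that leaves 2.
Cell (1,3): row 1 already has {2, 3, 4, 5, 6, 7} → 1.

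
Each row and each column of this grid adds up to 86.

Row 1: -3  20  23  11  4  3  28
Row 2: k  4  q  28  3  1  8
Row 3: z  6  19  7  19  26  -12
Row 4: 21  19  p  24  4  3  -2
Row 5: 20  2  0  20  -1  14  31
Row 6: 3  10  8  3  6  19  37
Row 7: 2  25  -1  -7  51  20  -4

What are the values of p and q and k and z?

Row 4 has 21 + 19 + 24 + 4 + 3 − 2 = 69; the blank must be 86 − 69 = 17.
Column 3 has 23 + 19 + 17 + 0 + 8 − 1 = 66; the blank must be 86 − 66 = 20.
Row 2 has 4 + 20 + 28 + 3 + 1 + 8 = 64; the blank must be 86 − 64 = 22.
Row 3 has 6 + 19 + 7 + 19 + 26 − 12 = 65; the blank must be 86 − 65 = 21.

p = 17, q = 20, k = 22, z = 21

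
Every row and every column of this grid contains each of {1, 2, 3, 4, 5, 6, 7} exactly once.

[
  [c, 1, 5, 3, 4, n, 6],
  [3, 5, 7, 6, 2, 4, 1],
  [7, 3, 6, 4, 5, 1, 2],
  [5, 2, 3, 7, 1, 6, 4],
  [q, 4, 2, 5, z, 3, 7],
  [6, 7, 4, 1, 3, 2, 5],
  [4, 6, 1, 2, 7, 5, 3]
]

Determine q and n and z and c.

q = 1, n = 7, z = 6, c = 2

Cell (5,5): column 5 already has {1, 2, 3, 4, 5, 7} → 6.
Cell (5,1): row 5 already has {2, 3, 4, 5, 6, 7} → 1.
Cell (1,6): column 6 already has {1, 2, 3, 4, 5, 6} → 7.
At (row 1, col 1): row 1 already has {1, 3, 4, 5, 6, 7}, so the value is 2.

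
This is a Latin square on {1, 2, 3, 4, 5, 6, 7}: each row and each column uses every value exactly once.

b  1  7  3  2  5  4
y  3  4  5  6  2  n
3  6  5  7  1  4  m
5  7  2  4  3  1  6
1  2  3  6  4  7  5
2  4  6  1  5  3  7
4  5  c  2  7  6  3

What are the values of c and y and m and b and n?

At (row 7, col 3): row 7 already has {2, 3, 4, 5, 6, 7}, so the value is 1.
For row 1, column 1: row 1 already has {1, 2, 3, 4, 5, 7}; that leaves 6.
Cell (3,7): row 3 already has {1, 3, 4, 5, 6, 7} → 2.
Cell (2,1): column 1 already has {1, 2, 3, 4, 5, 6} → 7.
Cell (2,7): row 2 already has {2, 3, 4, 5, 6, 7} → 1.

c = 1, y = 7, m = 2, b = 6, n = 1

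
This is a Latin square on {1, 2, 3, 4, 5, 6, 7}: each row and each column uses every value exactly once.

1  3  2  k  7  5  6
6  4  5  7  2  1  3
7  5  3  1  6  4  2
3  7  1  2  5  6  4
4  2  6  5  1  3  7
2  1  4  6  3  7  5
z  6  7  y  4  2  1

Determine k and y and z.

k = 4, y = 3, z = 5

For row 1, column 4: row 1 already has {1, 2, 3, 5, 6, 7}; that leaves 4.
For row 7, column 4: column 4 already has {1, 2, 4, 5, 6, 7}; that leaves 3.
Cell (7,1): row 7 already has {1, 2, 3, 4, 6, 7} → 5.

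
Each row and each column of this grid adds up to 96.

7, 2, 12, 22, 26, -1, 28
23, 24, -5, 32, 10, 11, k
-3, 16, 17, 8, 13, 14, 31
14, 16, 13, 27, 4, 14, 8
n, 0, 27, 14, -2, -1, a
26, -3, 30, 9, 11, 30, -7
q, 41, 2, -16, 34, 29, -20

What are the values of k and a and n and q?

The known cells in row 2 total 95, leaving 96 − 95 = 1 for the blank.
The known cells in column 7 total 41, leaving 96 − 41 = 55 for the blank.
The known cells in row 5 total 93, leaving 96 − 93 = 3 for the blank.
The known cells in row 7 total 70, leaving 96 − 70 = 26 for the blank.

k = 1, a = 55, n = 3, q = 26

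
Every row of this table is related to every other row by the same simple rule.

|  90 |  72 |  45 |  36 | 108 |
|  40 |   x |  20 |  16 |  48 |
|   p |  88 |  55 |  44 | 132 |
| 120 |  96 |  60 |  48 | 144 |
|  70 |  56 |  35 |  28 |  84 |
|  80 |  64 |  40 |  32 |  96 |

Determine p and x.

Each row is a constant multiple of every other row — this is a multiplication table with the headers hidden.
Row 3 is 55/45 = 11/9 times row 1, so its entry in column 1 is 90 × 11/9 = 110.
Row 2 is 20/45 = 4/9 times row 1, so its entry in column 2 is 72 × 4/9 = 32.

p = 110, x = 32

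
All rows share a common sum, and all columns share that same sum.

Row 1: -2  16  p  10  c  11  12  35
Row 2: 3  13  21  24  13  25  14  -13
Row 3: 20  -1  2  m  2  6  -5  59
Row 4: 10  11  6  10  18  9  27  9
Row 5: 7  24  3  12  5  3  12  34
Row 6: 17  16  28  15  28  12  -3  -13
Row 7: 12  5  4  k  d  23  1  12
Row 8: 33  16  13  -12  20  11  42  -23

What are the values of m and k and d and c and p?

m = 17, k = 24, d = 19, c = -5, p = 23

Rows 2 and 4 both sum to 100, so that's the common total.
Row 3 has 20 − 1 + 2 + 2 + 6 − 5 + 59 = 83; the blank must be 100 − 83 = 17.
Column 3 has 21 + 2 + 6 + 3 + 28 + 4 + 13 = 77; the blank must be 100 − 77 = 23.
Row 1 has -2 + 16 + 23 + 10 + 11 + 12 + 35 = 105; the blank must be 100 − 105 = -5.
Column 5 has -5 + 13 + 2 + 18 + 5 + 28 + 20 = 81; the blank must be 100 − 81 = 19.
Row 7 has 12 + 5 + 4 + 19 + 23 + 1 + 12 = 76; the blank must be 100 − 76 = 24.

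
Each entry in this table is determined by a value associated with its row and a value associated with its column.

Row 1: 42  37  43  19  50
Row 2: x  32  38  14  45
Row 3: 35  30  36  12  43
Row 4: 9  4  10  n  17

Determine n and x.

n = -14, x = 37

The difference between any two rows is the same in every column — this is an addition table with the headers hidden.
Row 4 minus row 1 is 4 − 37 = -33, so its entry in column 4 is 19 + (-33) = -14.
Row 2 minus row 1 is 32 − 37 = -5, so its entry in column 1 is 42 + (-5) = 37.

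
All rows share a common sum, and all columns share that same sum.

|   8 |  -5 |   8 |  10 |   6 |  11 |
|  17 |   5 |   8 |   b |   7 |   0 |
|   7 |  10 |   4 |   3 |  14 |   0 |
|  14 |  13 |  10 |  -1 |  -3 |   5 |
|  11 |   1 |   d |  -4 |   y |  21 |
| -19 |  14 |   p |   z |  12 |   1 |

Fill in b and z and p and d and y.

Rows 1 and 3 both sum to 38, so that's the common total.
Column 5 has 6 + 7 + 14 − 3 + 12 = 36; the blank must be 38 − 36 = 2.
Row 5 has 11 + 1 − 4 + 2 + 21 = 31; the blank must be 38 − 31 = 7.
Row 2 has 17 + 5 + 8 + 7 + 0 = 37; the blank must be 38 − 37 = 1.
Column 4 has 10 + 1 + 3 − 1 − 4 = 9; the blank must be 38 − 9 = 29.
Row 6 has -19 + 14 + 29 + 12 + 1 = 37; the blank must be 38 − 37 = 1.

b = 1, z = 29, p = 1, d = 7, y = 2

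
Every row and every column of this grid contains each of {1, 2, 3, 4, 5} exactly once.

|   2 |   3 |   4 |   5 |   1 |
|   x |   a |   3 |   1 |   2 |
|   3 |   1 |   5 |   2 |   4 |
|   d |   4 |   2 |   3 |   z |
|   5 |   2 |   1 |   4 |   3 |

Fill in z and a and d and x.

Cell (2,2): column 2 already has {1, 2, 3, 4} → 5.
Cell (2,1): row 2 already has {1, 2, 3, 5} → 4.
Cell (4,5): column 5 already has {1, 2, 3, 4} → 5.
At (row 4, col 1): row 4 already has {2, 3, 4, 5}, so the value is 1.

z = 5, a = 5, d = 1, x = 4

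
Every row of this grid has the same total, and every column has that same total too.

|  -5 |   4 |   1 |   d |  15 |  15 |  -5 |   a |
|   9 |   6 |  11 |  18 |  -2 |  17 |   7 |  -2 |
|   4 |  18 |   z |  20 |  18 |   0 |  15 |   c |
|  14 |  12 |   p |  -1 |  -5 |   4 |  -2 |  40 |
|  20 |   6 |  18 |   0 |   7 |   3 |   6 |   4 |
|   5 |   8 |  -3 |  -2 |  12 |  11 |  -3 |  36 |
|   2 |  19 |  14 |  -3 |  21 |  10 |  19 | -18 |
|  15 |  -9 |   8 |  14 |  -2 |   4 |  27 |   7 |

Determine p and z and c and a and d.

Rows 2 and 5 both sum to 64, so that's the common total.
Column 4: 18 + 20 − 1 + 0 − 2 − 3 + 14 = 46, so its missing entry is 64 − 46 = 18.
Row 1: -5 + 4 + 1 + 18 + 15 + 15 − 5 = 43, so its missing entry is 64 − 43 = 21.
Column 8: 21 − 2 + 40 + 4 + 36 − 18 + 7 = 88, so its missing entry is 64 − 88 = -24.
Row 3: 4 + 18 + 20 + 18 + 0 + 15 − 24 = 51, so its missing entry is 64 − 51 = 13.
Row 4: 14 + 12 − 1 − 5 + 4 − 2 + 40 = 62, so its missing entry is 64 − 62 = 2.

p = 2, z = 13, c = -24, a = 21, d = 18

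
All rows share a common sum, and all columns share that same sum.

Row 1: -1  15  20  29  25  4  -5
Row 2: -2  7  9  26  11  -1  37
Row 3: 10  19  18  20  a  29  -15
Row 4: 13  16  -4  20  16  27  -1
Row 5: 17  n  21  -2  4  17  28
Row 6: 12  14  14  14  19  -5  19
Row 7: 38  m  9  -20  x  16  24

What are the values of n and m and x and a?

n = 2, m = 14, x = 6, a = 6

Rows 1 and 2 both sum to 87, so that's the common total.
Row 3 has 10 + 19 + 18 + 20 + 29 − 15 = 81; the blank must be 87 − 81 = 6.
Row 5 has 17 + 21 − 2 + 4 + 17 + 28 = 85; the blank must be 87 − 85 = 2.
Column 2 has 15 + 7 + 19 + 16 + 2 + 14 = 73; the blank must be 87 − 73 = 14.
Row 7 has 38 + 14 + 9 − 20 + 16 + 24 = 81; the blank must be 87 − 81 = 6.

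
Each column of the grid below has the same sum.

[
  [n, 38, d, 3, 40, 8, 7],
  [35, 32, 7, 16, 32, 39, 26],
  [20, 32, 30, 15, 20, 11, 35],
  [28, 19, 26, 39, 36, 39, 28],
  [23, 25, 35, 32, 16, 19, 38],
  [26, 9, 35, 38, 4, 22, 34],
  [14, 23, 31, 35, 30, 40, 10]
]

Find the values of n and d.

The complete columns each total 178.
Column 1 is missing 178 − 146 = 32 (since 35 + 20 + 28 + 23 + 26 + 14 = 146).
Column 3 is missing 178 − 164 = 14 (since 7 + 30 + 26 + 35 + 35 + 31 = 164).

n = 32, d = 14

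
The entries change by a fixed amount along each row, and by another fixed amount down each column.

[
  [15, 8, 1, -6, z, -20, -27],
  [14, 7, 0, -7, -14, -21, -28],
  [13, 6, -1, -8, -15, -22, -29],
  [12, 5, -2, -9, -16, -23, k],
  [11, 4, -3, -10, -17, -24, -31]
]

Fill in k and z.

k = -30, z = -13

Along each row the entries change by -7 per step; down each column they change by -1.
Row 4: from 12 at column 1, stepping by -7 to column 7 gives -30.
Row 1: from 15 at column 1, stepping by -7 to column 5 gives -13.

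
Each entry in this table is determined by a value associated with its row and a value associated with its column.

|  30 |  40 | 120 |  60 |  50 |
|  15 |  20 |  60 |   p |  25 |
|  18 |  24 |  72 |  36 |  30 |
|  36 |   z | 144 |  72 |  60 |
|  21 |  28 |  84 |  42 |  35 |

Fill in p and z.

p = 30, z = 48

Each row is a constant multiple of every other row — this is a multiplication table with the headers hidden.
Row 2 is 15/30 = 1/2 times row 1, so its entry in column 4 is 60 × 1/2 = 30.
Row 4 is 36/30 = 6/5 times row 1, so its entry in column 2 is 40 × 6/5 = 48.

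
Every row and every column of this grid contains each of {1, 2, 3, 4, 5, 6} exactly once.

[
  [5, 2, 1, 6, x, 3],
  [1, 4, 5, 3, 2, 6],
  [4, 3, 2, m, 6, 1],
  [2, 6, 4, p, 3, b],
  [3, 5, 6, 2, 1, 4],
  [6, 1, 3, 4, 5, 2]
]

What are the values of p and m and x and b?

Cell (3,4): row 3 already has {1, 2, 3, 4, 6} → 5.
At (row 4, col 4): column 4 already has {2, 3, 4, 5, 6}, so the value is 1.
For row 1, column 5: row 1 already has {1, 2, 3, 5, 6}; that leaves 4.
For row 4, column 6: row 4 already has {1, 2, 3, 4, 6}; that leaves 5.

p = 1, m = 5, x = 4, b = 5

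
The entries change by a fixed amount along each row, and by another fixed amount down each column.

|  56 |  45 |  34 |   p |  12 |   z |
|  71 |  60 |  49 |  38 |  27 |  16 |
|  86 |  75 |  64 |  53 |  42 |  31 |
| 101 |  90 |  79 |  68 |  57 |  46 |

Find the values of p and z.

p = 23, z = 1

Along each row the entries change by -11 per step; down each column they change by 15.
Row 1: from 56 at column 1, stepping by -11 to column 4 gives 23.
Row 1: from 56 at column 1, stepping by -11 to column 6 gives 1.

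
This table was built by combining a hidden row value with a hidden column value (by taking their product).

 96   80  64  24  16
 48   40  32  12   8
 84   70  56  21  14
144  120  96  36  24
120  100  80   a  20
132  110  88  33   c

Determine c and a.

c = 22, a = 30

Each row is a constant multiple of every other row — this is a multiplication table with the headers hidden.
Row 6 is 110/80 = 11/8 times row 1, so its entry in column 5 is 16 × 11/8 = 22.
Row 5 is 100/80 = 5/4 times row 1, so its entry in column 4 is 24 × 5/4 = 30.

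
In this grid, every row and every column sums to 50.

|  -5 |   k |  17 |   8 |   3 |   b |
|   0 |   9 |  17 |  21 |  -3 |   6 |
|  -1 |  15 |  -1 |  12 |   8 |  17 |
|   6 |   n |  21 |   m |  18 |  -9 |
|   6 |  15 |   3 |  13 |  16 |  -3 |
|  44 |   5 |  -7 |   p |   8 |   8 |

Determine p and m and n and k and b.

Column 6 has 6 + 17 − 9 − 3 + 8 = 19; the blank must be 50 − 19 = 31.
Row 1 has -5 + 17 + 8 + 3 + 31 = 54; the blank must be 50 − 54 = -4.
Column 2 has -4 + 9 + 15 + 15 + 5 = 40; the blank must be 50 − 40 = 10.
Row 4 has 6 + 10 + 21 + 18 − 9 = 46; the blank must be 50 − 46 = 4.
Row 6 has 44 + 5 − 7 + 8 + 8 = 58; the blank must be 50 − 58 = -8.

p = -8, m = 4, n = 10, k = -4, b = 31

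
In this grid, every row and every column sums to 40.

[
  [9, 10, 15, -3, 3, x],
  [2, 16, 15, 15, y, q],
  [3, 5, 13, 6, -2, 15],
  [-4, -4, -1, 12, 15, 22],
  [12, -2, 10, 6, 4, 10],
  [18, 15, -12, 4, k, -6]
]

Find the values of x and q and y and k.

Row 6 has 18 + 15 − 12 + 4 − 6 = 19; the blank must be 40 − 19 = 21.
Column 5 has 3 − 2 + 15 + 4 + 21 = 41; the blank must be 40 − 41 = -1.
Row 1 has 9 + 10 + 15 − 3 + 3 = 34; the blank must be 40 − 34 = 6.
Row 2 has 2 + 16 + 15 + 15 − 1 = 47; the blank must be 40 − 47 = -7.

x = 6, q = -7, y = -1, k = 21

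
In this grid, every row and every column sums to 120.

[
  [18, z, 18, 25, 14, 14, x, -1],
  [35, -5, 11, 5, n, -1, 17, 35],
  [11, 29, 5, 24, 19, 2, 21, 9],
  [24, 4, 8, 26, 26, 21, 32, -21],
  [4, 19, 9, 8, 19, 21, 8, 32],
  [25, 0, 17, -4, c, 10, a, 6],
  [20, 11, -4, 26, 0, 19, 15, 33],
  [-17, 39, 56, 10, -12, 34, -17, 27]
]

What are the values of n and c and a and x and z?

The known cells in column 2 total 97, leaving 120 − 97 = 23 for the blank.
The known cells in row 2 total 97, leaving 120 − 97 = 23 for the blank.
The known cells in column 5 total 89, leaving 120 − 89 = 31 for the blank.
The known cells in row 1 total 111, leaving 120 − 111 = 9 for the blank.
The known cells in row 6 total 85, leaving 120 − 85 = 35 for the blank.

n = 23, c = 31, a = 35, x = 9, z = 23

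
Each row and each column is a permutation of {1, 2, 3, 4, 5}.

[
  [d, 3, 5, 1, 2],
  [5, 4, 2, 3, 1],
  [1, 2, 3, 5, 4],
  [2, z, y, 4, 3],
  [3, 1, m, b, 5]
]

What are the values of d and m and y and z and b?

Cell (5,4): column 4 already has {1, 3, 4, 5} → 2.
Cell (4,2): column 2 already has {1, 2, 3, 4} → 5.
Cell (1,1): row 1 already has {1, 2, 3, 5} → 4.
Cell (5,3): row 5 already has {1, 2, 3, 5} → 4.
At (row 4, col 3): row 4 already has {2, 3, 4, 5}, so the value is 1.

d = 4, m = 4, y = 1, z = 5, b = 2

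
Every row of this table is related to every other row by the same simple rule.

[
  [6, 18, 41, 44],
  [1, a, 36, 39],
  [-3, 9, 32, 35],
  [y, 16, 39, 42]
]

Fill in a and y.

a = 13, y = 4

The difference between any two rows is the same in every column — this is an addition table with the headers hidden.
Row 2 minus row 1 is 39 − 44 = -5, so its entry in column 2 is 18 + (-5) = 13.
Row 4 minus row 1 is 42 − 44 = -2, so its entry in column 1 is 6 + (-2) = 4.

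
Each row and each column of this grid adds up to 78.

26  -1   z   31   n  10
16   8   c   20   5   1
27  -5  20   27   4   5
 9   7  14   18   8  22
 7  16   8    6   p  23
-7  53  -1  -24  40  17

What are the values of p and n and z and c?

The known cells in row 5 total 60, leaving 78 − 60 = 18 for the blank.
The known cells in row 2 total 50, leaving 78 − 50 = 28 for the blank.
The known cells in column 3 total 69, leaving 78 − 69 = 9 for the blank.
The known cells in row 1 total 75, leaving 78 − 75 = 3 for the blank.

p = 18, n = 3, z = 9, c = 28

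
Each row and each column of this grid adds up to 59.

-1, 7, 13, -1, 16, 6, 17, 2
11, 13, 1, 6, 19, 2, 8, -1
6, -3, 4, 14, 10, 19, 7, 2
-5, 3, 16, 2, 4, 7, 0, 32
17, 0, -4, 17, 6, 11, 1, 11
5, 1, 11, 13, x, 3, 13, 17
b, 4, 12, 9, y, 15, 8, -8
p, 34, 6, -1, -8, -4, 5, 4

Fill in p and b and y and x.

Row 6 has 5 + 1 + 11 + 13 + 3 + 13 + 17 = 63; the blank must be 59 − 63 = -4.
Row 8 has 34 + 6 − 1 − 8 − 4 + 5 + 4 = 36; the blank must be 59 − 36 = 23.
Column 5 has 16 + 19 + 10 + 4 + 6 − 4 − 8 = 43; the blank must be 59 − 43 = 16.
Row 7 has 4 + 12 + 9 + 16 + 15 + 8 − 8 = 56; the blank must be 59 − 56 = 3.

p = 23, b = 3, y = 16, x = -4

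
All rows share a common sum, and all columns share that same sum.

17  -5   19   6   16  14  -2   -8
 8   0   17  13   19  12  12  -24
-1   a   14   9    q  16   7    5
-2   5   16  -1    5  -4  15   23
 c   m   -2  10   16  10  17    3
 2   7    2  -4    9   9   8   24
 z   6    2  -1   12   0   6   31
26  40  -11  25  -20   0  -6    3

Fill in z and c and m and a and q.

z = 1, c = 6, m = -3, a = 7, q = 0

Rows 1 and 2 both sum to 57, so that's the common total.
Column 5 has 16 + 19 + 5 + 16 + 9 + 12 − 20 = 57; the blank must be 57 − 57 = 0.
Row 3 has -1 + 14 + 9 + 0 + 16 + 7 + 5 = 50; the blank must be 57 − 50 = 7.
Row 7 has 6 + 2 − 1 + 12 + 0 + 6 + 31 = 56; the blank must be 57 − 56 = 1.
Column 1 has 17 + 8 − 1 − 2 + 2 + 1 + 26 = 51; the blank must be 57 − 51 = 6.
Row 5 has 6 − 2 + 10 + 16 + 10 + 17 + 3 = 60; the blank must be 57 − 60 = -3.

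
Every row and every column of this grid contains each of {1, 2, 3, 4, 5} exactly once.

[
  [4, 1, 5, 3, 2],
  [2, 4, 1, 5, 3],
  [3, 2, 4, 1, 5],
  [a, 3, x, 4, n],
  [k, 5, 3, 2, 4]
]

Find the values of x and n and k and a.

x = 2, n = 1, k = 1, a = 5

For row 4, column 3: column 3 already has {1, 3, 4, 5}; that leaves 2.
At (row 5, col 1): row 5 already has {2, 3, 4, 5}, so the value is 1.
At (row 4, col 5): column 5 already has {2, 3, 4, 5}, so the value is 1.
At (row 4, col 1): row 4 already has {1, 2, 3, 4}, so the value is 5.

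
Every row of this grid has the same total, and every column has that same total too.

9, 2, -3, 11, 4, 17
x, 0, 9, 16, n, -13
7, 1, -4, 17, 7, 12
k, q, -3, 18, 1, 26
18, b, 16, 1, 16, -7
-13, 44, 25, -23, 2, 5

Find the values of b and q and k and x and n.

Rows 1 and 3 both sum to 40, so that's the common total.
Column 5: 4 + 7 + 1 + 16 + 2 = 30, so its missing entry is 40 − 30 = 10.
Row 2: 0 + 9 + 16 + 10 − 13 = 22, so its missing entry is 40 − 22 = 18.
Column 1: 9 + 18 + 7 + 18 − 13 = 39, so its missing entry is 40 − 39 = 1.
Row 4: 1 − 3 + 18 + 1 + 26 = 43, so its missing entry is 40 − 43 = -3.
Row 5: 18 + 16 + 1 + 16 − 7 = 44, so its missing entry is 40 − 44 = -4.

b = -4, q = -3, k = 1, x = 18, n = 10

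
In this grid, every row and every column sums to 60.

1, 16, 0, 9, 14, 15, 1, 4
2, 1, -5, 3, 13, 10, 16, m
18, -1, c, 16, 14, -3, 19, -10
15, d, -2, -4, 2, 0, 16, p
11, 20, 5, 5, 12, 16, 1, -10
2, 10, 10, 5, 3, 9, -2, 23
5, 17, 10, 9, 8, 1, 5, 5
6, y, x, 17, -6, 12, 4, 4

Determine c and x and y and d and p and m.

c = 7, x = 35, y = -12, d = 9, p = 24, m = 20

The known cells in row 2 total 40, leaving 60 − 40 = 20 for the blank.
The known cells in column 8 total 36, leaving 60 − 36 = 24 for the blank.
The known cells in row 4 total 51, leaving 60 − 51 = 9 for the blank.
The known cells in column 2 total 72, leaving 60 − 72 = -12 for the blank.
The known cells in row 8 total 25, leaving 60 − 25 = 35 for the blank.
The known cells in row 3 total 53, leaving 60 − 53 = 7 for the blank.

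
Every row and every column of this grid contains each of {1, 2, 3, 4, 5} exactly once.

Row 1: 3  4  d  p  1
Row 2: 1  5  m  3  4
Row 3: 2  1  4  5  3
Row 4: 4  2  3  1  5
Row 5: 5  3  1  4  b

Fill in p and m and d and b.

p = 2, m = 2, d = 5, b = 2

Cell (5,5): row 5 already has {1, 3, 4, 5} → 2.
For row 2, column 3: row 2 already has {1, 3, 4, 5}; that leaves 2.
Cell (1,3): column 3 already has {1, 2, 3, 4} → 5.
Cell (1,4): row 1 already has {1, 3, 4, 5} → 2.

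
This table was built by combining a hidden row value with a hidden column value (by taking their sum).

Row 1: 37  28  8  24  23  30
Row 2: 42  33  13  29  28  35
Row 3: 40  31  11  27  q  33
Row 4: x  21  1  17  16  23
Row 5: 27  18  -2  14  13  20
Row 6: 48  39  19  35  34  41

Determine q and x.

The difference between any two rows is the same in every column — this is an addition table with the headers hidden.
Row 3 minus row 1 is 11 − 8 = 3, so its entry in column 5 is 23 + 3 = 26.
Row 4 minus row 1 is 1 − 8 = -7, so its entry in column 1 is 37 + (-7) = 30.

q = 26, x = 30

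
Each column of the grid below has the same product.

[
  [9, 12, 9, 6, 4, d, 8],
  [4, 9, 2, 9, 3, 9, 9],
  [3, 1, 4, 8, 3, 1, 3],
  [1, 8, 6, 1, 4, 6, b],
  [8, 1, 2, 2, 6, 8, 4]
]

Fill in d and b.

Columns 4 and 5 each multiply to 864, so every column has product 864.
Column 6: 9×1×6×8 = 432, so the missing entry is 864 ÷ 432 = 2.
Column 7: 8×9×3×4 = 864, so the missing entry is 864 ÷ 864 = 1.

d = 2, b = 1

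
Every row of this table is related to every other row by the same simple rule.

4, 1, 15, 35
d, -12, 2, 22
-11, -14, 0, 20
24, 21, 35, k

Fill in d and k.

d = -9, k = 55

The difference between any two rows is the same in every column — this is an addition table with the headers hidden.
Row 2 minus row 1 is -12 − 1 = -13, so its entry in column 1 is 4 + (-13) = -9.
Row 4 minus row 1 is 21 − 1 = 20, so its entry in column 4 is 35 + 20 = 55.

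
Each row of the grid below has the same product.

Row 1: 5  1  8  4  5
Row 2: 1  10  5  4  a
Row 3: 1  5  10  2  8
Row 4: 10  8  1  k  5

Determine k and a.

k = 2, a = 4

Rows 1 and 3 each multiply to 800, so every row has product 800.
Row 4: 10×8×1×5 = 400, so the missing entry is 800 ÷ 400 = 2.
Row 2: 1×10×5×4 = 200, so the missing entry is 800 ÷ 200 = 4.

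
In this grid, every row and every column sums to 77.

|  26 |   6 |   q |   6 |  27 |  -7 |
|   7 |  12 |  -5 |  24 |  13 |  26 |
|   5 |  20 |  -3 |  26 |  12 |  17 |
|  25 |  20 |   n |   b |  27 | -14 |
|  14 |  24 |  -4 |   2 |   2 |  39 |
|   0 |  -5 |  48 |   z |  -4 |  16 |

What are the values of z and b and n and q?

z = 22, b = -3, n = 22, q = 19

Row 6 has 0 − 5 + 48 − 4 + 16 = 55; the blank must be 77 − 55 = 22.
Column 4 has 6 + 24 + 26 + 2 + 22 = 80; the blank must be 77 − 80 = -3.
Row 4 has 25 + 20 − 3 + 27 − 14 = 55; the blank must be 77 − 55 = 22.
Row 1 has 26 + 6 + 6 + 27 − 7 = 58; the blank must be 77 − 58 = 19.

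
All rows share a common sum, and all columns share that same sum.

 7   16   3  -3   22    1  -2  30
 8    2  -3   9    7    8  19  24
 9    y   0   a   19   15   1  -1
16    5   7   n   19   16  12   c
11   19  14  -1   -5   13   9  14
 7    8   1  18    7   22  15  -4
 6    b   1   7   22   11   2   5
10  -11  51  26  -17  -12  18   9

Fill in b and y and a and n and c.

Rows 1 and 2 both sum to 74, so that's the common total.
Row 7 has 6 + 1 + 7 + 22 + 11 + 2 + 5 = 54; the blank must be 74 − 54 = 20.
Column 2 has 16 + 2 + 5 + 19 + 8 + 20 − 11 = 59; the blank must be 74 − 59 = 15.
Column 8 has 30 + 24 − 1 + 14 − 4 + 5 + 9 = 77; the blank must be 74 − 77 = -3.
Row 3 has 9 + 15 + 0 + 19 + 15 + 1 − 1 = 58; the blank must be 74 − 58 = 16.
Row 4 has 16 + 5 + 7 + 19 + 16 + 12 − 3 = 72; the blank must be 74 − 72 = 2.

b = 20, y = 15, a = 16, n = 2, c = -3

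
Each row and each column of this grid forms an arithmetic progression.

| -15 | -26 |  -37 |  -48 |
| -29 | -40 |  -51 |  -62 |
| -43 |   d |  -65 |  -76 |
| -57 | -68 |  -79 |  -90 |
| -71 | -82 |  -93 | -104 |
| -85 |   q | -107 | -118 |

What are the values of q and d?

q = -96, d = -54

Along each row the entries change by -11 per step; down each column they change by -14.
Row 6: from -85 at column 1, stepping by -11 to column 2 gives -96.
Row 3: from -43 at column 1, stepping by -11 to column 2 gives -54.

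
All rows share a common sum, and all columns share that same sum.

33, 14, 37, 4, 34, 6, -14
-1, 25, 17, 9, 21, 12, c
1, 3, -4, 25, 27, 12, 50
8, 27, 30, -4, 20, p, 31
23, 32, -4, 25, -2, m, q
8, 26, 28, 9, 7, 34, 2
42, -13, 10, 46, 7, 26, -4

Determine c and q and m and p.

c = 31, q = 18, m = 22, p = 2

Rows 1 and 3 both sum to 114, so that's the common total.
Row 2 has -1 + 25 + 17 + 9 + 21 + 12 = 83; the blank must be 114 − 83 = 31.
Column 7 has -14 + 31 + 50 + 31 + 2 − 4 = 96; the blank must be 114 − 96 = 18.
Row 5 has 23 + 32 − 4 + 25 − 2 + 18 = 92; the blank must be 114 − 92 = 22.
Row 4 has 8 + 27 + 30 − 4 + 20 + 31 = 112; the blank must be 114 − 112 = 2.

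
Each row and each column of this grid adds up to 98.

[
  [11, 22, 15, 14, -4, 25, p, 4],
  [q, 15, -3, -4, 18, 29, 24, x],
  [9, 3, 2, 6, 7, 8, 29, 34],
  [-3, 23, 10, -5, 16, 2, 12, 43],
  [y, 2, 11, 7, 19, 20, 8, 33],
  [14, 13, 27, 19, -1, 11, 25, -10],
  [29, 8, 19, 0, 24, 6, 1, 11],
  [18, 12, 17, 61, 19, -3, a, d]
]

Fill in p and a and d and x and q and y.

Row 5 has 2 + 11 + 7 + 19 + 20 + 8 + 33 = 100; the blank must be 98 − 100 = -2.
Row 1 has 11 + 22 + 15 + 14 − 4 + 25 + 4 = 87; the blank must be 98 − 87 = 11.
Column 7 has 11 + 24 + 29 + 12 + 8 + 25 + 1 = 110; the blank must be 98 − 110 = -12.
Row 8 has 18 + 12 + 17 + 61 + 19 − 3 − 12 = 112; the blank must be 98 − 112 = -14.
Column 8 has 4 + 34 + 43 + 33 − 10 + 11 − 14 = 101; the blank must be 98 − 101 = -3.
Row 2 has 15 − 3 − 4 + 18 + 29 + 24 − 3 = 76; the blank must be 98 − 76 = 22.

p = 11, a = -12, d = -14, x = -3, q = 22, y = -2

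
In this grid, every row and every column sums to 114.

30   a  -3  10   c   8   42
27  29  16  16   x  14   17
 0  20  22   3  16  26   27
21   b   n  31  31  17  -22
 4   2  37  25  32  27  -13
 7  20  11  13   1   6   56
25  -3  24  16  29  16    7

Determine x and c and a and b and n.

x = -5, c = 10, a = 17, b = 29, n = 7

Row 2: 27 + 29 + 16 + 16 + 14 + 17 = 119, so its missing entry is 114 − 119 = -5.
Column 5: -5 + 16 + 31 + 32 + 1 + 29 = 104, so its missing entry is 114 − 104 = 10.
Row 1: 30 − 3 + 10 + 10 + 8 + 42 = 97, so its missing entry is 114 − 97 = 17.
Column 2: 17 + 29 + 20 + 2 + 20 − 3 = 85, so its missing entry is 114 − 85 = 29.
Row 4: 21 + 29 + 31 + 31 + 17 − 22 = 107, so its missing entry is 114 − 107 = 7.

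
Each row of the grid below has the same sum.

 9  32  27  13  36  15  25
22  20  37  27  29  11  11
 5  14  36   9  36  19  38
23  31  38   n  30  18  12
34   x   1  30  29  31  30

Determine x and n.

x = 2, n = 5

Row 2 sums to 157 and so does row 3; that's the common total.
In row 5 the known cells total 155, leaving 157 − 155 = 2.
In row 4 the known cells total 152, leaving 157 − 152 = 5.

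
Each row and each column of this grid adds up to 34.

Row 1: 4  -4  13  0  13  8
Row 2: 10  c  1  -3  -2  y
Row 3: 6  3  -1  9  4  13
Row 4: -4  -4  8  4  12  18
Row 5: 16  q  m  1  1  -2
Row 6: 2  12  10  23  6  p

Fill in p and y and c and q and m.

Row 6 has 2 + 12 + 10 + 23 + 6 = 53; the blank must be 34 − 53 = -19.
Column 6 has 8 + 13 + 18 − 2 − 19 = 18; the blank must be 34 − 18 = 16.
Row 2 has 10 + 1 − 3 − 2 + 16 = 22; the blank must be 34 − 22 = 12.
Column 3 has 13 + 1 − 1 + 8 + 10 = 31; the blank must be 34 − 31 = 3.
Row 5 has 16 + 3 + 1 + 1 − 2 = 19; the blank must be 34 − 19 = 15.

p = -19, y = 16, c = 12, q = 15, m = 3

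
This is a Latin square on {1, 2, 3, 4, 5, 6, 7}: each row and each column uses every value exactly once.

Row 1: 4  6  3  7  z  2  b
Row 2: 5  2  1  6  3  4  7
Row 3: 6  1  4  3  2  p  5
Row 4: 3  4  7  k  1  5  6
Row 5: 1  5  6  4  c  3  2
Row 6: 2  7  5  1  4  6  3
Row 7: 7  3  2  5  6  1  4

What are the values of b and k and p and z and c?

Cell (5,5): row 5 already has {1, 2, 3, 4, 5, 6} → 7.
Cell (1,5): column 5 already has {1, 2, 3, 4, 6, 7} → 5.
At (row 1, col 7): row 1 already has {2, 3, 4, 5, 6, 7}, so the value is 1.
For row 4, column 4: row 4 already has {1, 3, 4, 5, 6, 7}; that leaves 2.
At (row 3, col 6): row 3 already has {1, 2, 3, 4, 5, 6}, so the value is 7.

b = 1, k = 2, p = 7, z = 5, c = 7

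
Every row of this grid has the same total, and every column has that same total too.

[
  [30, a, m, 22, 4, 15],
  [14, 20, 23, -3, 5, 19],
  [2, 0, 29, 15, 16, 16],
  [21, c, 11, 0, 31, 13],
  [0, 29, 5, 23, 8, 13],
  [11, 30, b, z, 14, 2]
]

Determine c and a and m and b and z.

Rows 2 and 3 both sum to 78, so that's the common total.
Row 4 has 21 + 11 + 0 + 31 + 13 = 76; the blank must be 78 − 76 = 2.
Column 2 has 20 + 0 + 2 + 29 + 30 = 81; the blank must be 78 − 81 = -3.
Row 1 has 30 − 3 + 22 + 4 + 15 = 68; the blank must be 78 − 68 = 10.
Column 4 has 22 − 3 + 15 + 0 + 23 = 57; the blank must be 78 − 57 = 21.
Row 6 has 11 + 30 + 21 + 14 + 2 = 78; the blank must be 78 − 78 = 0.

c = 2, a = -3, m = 10, b = 0, z = 21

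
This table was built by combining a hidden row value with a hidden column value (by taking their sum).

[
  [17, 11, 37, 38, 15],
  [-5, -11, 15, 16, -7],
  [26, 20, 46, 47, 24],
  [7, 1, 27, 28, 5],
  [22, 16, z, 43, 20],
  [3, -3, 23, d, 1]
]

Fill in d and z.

The difference between any two rows is the same in every column — this is an addition table with the headers hidden.
Row 6 minus row 1 is 1 − 15 = -14, so its entry in column 4 is 38 + (-14) = 24.
Row 5 minus row 1 is 20 − 15 = 5, so its entry in column 3 is 37 + 5 = 42.

d = 24, z = 42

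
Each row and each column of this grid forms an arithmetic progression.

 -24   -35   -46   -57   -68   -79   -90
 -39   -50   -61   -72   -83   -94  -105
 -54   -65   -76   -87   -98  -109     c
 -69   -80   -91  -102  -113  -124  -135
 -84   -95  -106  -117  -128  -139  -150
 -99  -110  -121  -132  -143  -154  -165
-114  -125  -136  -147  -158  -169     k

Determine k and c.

k = -180, c = -120

Along each row the entries change by -11 per step; down each column they change by -15.
Row 7: from -114 at column 1, stepping by -11 to column 7 gives -180.
Row 3: from -54 at column 1, stepping by -11 to column 7 gives -120.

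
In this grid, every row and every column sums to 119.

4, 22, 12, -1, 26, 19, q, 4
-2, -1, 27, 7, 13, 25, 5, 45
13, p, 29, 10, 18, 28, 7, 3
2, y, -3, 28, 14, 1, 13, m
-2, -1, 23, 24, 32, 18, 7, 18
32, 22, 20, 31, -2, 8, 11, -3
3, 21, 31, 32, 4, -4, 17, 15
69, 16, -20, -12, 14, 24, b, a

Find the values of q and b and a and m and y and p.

The known cells in row 3 total 108, leaving 119 − 108 = 11 for the blank.
The known cells in column 2 total 90, leaving 119 − 90 = 29 for the blank.
The known cells in row 4 total 84, leaving 119 − 84 = 35 for the blank.
The known cells in column 8 total 117, leaving 119 − 117 = 2 for the blank.
The known cells in row 1 total 86, leaving 119 − 86 = 33 for the blank.
The known cells in row 8 total 93, leaving 119 − 93 = 26 for the blank.

q = 33, b = 26, a = 2, m = 35, y = 29, p = 11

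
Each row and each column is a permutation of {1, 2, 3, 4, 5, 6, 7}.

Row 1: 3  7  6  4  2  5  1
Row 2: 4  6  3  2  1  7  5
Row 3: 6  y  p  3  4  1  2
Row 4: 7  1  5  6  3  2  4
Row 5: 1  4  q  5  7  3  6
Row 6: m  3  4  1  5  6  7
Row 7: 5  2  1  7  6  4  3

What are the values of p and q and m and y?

p = 7, q = 2, m = 2, y = 5

For row 6, column 1: row 6 already has {1, 3, 4, 5, 6, 7}; that leaves 2.
Cell (3,2): column 2 already has {1, 2, 3, 4, 6, 7} → 5.
At (row 5, col 3): row 5 already has {1, 3, 4, 5, 6, 7}, so the value is 2.
At (row 3, col 3): row 3 already has {1, 2, 3, 4, 5, 6}, so the value is 7.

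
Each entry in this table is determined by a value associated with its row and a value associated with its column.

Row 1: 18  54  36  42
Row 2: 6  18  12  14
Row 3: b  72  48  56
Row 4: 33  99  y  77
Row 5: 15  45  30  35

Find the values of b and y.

b = 24, y = 66

Each row is a constant multiple of every other row — this is a multiplication table with the headers hidden.
Row 3 is 72/54 = 4/3 times row 1, so its entry in column 1 is 18 × 4/3 = 24.
Row 4 is 99/54 = 11/6 times row 1, so its entry in column 3 is 36 × 11/6 = 66.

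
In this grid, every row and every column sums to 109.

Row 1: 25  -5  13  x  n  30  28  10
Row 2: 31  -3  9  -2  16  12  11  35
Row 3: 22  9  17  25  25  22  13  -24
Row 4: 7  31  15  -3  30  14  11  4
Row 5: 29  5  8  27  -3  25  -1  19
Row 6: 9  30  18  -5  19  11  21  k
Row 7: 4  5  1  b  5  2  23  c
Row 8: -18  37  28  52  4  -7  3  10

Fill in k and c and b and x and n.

k = 6, c = 49, b = 20, x = -5, n = 13

The known cells in column 5 total 96, leaving 109 − 96 = 13 for the blank.
The known cells in row 1 total 114, leaving 109 − 114 = -5 for the blank.
The known cells in row 6 total 103, leaving 109 − 103 = 6 for the blank.
The known cells in column 8 total 60, leaving 109 − 60 = 49 for the blank.
The known cells in row 7 total 89, leaving 109 − 89 = 20 for the blank.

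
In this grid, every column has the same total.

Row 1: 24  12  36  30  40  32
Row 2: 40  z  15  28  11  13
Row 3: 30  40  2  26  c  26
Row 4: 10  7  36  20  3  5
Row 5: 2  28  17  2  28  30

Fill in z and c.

z = 19, c = 24

The complete columns each total 106.
Column 2 is missing 106 − 87 = 19 (since 12 + 40 + 7 + 28 = 87).
Column 5 is missing 106 − 82 = 24 (since 40 + 11 + 3 + 28 = 82).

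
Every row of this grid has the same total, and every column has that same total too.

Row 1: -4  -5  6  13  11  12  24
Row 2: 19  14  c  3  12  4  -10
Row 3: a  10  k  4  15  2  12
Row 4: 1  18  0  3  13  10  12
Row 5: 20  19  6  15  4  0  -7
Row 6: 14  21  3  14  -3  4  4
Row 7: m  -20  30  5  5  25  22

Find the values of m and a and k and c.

m = -10, a = 17, k = -3, c = 15

Rows 1 and 4 both sum to 57, so that's the common total.
The known cells in row 2 total 42, leaving 57 − 42 = 15 for the blank.
The known cells in column 3 total 60, leaving 57 − 60 = -3 for the blank.
The known cells in row 3 total 40, leaving 57 − 40 = 17 for the blank.
The known cells in row 7 total 67, leaving 57 − 67 = -10 for the blank.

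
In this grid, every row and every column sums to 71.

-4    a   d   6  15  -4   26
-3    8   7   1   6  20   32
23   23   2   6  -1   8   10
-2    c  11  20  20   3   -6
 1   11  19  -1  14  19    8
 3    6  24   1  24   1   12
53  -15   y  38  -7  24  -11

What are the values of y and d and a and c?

The known cells in row 7 total 82, leaving 71 − 82 = -11 for the blank.
The known cells in row 4 total 46, leaving 71 − 46 = 25 for the blank.
The known cells in column 2 total 58, leaving 71 − 58 = 13 for the blank.
The known cells in row 1 total 52, leaving 71 − 52 = 19 for the blank.

y = -11, d = 19, a = 13, c = 25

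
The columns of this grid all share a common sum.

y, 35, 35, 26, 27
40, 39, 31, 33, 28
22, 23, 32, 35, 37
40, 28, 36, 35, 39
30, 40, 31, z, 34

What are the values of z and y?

The complete columns each total 165.
Column 4 is missing 165 − 129 = 36 (since 26 + 33 + 35 + 35 = 129).
Column 1 is missing 165 − 132 = 33 (since 40 + 22 + 40 + 30 = 132).

z = 36, y = 33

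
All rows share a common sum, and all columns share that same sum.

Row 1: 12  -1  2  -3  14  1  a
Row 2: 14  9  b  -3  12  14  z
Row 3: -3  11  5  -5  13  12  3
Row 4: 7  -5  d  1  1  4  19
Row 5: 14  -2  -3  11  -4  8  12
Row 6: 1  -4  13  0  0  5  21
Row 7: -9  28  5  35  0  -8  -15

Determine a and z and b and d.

Rows 3 and 5 both sum to 36, so that's the common total.
Row 4 has 7 − 5 + 1 + 1 + 4 + 19 = 27; the blank must be 36 − 27 = 9.
Column 3 has 2 + 5 + 9 − 3 + 13 + 5 = 31; the blank must be 36 − 31 = 5.
Row 2 has 14 + 9 + 5 − 3 + 12 + 14 = 51; the blank must be 36 − 51 = -15.
Row 1 has 12 − 1 + 2 − 3 + 14 + 1 = 25; the blank must be 36 − 25 = 11.

a = 11, z = -15, b = 5, d = 9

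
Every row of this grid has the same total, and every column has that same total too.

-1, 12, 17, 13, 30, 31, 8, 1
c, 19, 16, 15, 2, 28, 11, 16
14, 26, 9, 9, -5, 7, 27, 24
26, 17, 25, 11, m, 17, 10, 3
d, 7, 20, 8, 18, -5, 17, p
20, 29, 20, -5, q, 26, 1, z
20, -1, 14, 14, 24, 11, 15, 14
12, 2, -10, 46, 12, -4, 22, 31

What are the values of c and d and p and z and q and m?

c = 4, d = 16, p = 30, z = -8, q = 28, m = 2

Rows 1 and 3 both sum to 111, so that's the common total.
The known cells in row 4 total 109, leaving 111 − 109 = 2 for the blank.
The known cells in column 5 total 83, leaving 111 − 83 = 28 for the blank.
The known cells in row 6 total 119, leaving 111 − 119 = -8 for the blank.
The known cells in row 2 total 107, leaving 111 − 107 = 4 for the blank.
The known cells in column 1 total 95, leaving 111 − 95 = 16 for the blank.
The known cells in row 5 total 81, leaving 111 − 81 = 30 for the blank.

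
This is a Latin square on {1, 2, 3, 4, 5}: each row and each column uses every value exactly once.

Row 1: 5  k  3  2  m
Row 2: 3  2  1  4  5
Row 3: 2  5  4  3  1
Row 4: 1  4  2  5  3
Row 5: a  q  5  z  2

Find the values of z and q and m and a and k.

Cell (5,1): column 1 already has {1, 2, 3, 5} → 4.
At (row 1, col 5): column 5 already has {1, 2, 3, 5}, so the value is 4.
For row 1, column 2: row 1 already has {2, 3, 4, 5}; that leaves 1.
At (row 5, col 4): column 4 already has {2, 3, 4, 5}, so the value is 1.
For row 5, column 2: row 5 already has {1, 2, 4, 5}; that leaves 3.

z = 1, q = 3, m = 4, a = 4, k = 1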